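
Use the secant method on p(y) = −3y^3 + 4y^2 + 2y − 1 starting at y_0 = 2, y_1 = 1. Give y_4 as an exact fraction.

350129/263987

p(2) = −5, p(1) = 2. y_2 = 1 − 2·(1 − 2)/(2 − (−5)) = 9/7.
p(1) = 2, p(9/7) = 620/343. y_3 = (9/7) − (620/343)·((9/7) − 1)/((620/343) − 2) = 131/33.
p(9/7) = 620/343, p(131/33) = −469960/3993. y_4 = (131/33) − (−469960/3993)·((131/33) − (9/7))/((−469960/3993) − (620/343)) = 350129/263987.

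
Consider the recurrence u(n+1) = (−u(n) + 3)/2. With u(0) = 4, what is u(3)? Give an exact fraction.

5/8

u(1) = (−4 + 3)/2 = −1/2.
u(2) = (−(−1/2) + 3)/2 = 7/4.
u(3) = (−(7/4) + 3)/2 = 5/8.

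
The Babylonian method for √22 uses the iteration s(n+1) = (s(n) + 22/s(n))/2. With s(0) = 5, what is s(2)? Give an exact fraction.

4409/940

s(1) = (5 + 22/5)/2 = 47/10.
s(2) = (47/10 + 22/(47/10))/2 = 4409/940.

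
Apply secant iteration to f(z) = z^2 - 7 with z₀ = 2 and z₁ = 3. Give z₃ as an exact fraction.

f(2) = -3, f(3) = 2. z₂ = 3 - 2·(3 - 2)/(2 - (-3)) = 13/5.
f(3) = 2, f(13/5) = -6/25. z₃ = (13/5) - (-6/25)·((13/5) - 3)/((-6/25) - 2) = 37/14.

37/14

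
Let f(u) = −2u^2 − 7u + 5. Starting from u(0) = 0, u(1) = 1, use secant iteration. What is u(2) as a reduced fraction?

f(0) = 5, f(1) = −4. u(2) = 1 − (−4)·(1 − 0)/((−4) − 5) = 5/9.

5/9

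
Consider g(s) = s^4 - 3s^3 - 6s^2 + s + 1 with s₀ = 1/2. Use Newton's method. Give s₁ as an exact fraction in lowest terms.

g'(s) = 4s^3 - 9s^2 - 12s + 1.
g(1/2) = -5/16, g'(1/2) = -27/4, so s₁ = (1/2) - (-5/16)/(-27/4) = 49/108.

49/108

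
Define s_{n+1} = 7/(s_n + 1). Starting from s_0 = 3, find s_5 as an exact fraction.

812/389

s_1 = 7/(3 + 1) = 7/4.
s_2 = 7/(7/4 + 1) = 28/11.
s_3 = 7/(28/11 + 1) = 77/39.
s_4 = 7/(77/39 + 1) = 273/116.
s_5 = 7/(273/116 + 1) = 812/389.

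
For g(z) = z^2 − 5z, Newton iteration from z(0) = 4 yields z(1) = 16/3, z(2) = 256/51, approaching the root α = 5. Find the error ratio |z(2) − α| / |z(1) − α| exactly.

z(1) − α = 16/3 − 5 = 1/3, so |z(1) − α| = 1/3.
z(2) − α = 256/51 − 5 = 1/51, so |z(2) − α| = 1/51.
Ratio = (1/51) / (1/3) = 1/17.

1/17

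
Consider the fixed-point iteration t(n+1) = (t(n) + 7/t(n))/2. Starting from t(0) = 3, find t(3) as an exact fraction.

t(1) = (3 + 7/3)/2 = 8/3.
t(2) = (8/3 + 7/(8/3))/2 = 127/48.
t(3) = (127/48 + 7/(127/48))/2 = 32257/12192.

32257/12192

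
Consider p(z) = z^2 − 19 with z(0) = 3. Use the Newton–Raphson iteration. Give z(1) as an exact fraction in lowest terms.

14/3

p'(z) = 2z.
p(3) = −10, p'(3) = 6, so z(1) = 3 − (−10)/6 = 14/3.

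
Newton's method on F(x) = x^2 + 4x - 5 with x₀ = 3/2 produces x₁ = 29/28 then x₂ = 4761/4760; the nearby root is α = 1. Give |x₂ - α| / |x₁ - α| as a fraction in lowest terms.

x₁ - α = 29/28 - 1 = 1/28, so |x₁ - α| = 1/28.
x₂ - α = 4761/4760 - 1 = 1/4760, so |x₂ - α| = 1/4760.
Ratio = (1/4760) / (1/28) = 1/170.

1/170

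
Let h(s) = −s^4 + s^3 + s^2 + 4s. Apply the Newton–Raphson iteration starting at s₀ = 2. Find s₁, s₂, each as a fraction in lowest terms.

h'(s) = −4s^3 + 3s^2 + 2s + 4.
h(2) = 4, h'(2) = −12, so s₁ = 2 − 4/(−12) = 7/3.
h(7/3) = −175/81, h'(7/3) = −697/27, so s₂ = (7/3) − (−175/81)/(−697/27) = 1568/697.

s₁ = 7/3, s₂ = 1568/697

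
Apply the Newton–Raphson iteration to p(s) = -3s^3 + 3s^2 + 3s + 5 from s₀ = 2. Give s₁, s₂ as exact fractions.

s₁ = 41/21, s₂ = 14747/7560

p'(s) = -9s^2 + 6s + 3.
p(2) = -1, p'(2) = -21, so s₁ = 2 - (-1)/(-21) = 41/21.
p(41/21) = -104/3087, p'(41/21) = -960/49, so s₂ = (41/21) - (-104/3087)/(-960/49) = 14747/7560.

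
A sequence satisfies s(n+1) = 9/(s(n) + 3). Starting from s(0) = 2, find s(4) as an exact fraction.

s(1) = 9/(2 + 3) = 9/5.
s(2) = 9/(9/5 + 3) = 15/8.
s(3) = 9/(15/8 + 3) = 24/13.
s(4) = 9/(24/13 + 3) = 13/7.

13/7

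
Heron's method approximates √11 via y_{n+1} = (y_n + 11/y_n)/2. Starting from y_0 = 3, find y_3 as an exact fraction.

y_1 = (3 + 11/3)/2 = 10/3.
y_2 = (10/3 + 11/(10/3))/2 = 199/60.
y_3 = (199/60 + 11/(199/60))/2 = 79201/23880.

79201/23880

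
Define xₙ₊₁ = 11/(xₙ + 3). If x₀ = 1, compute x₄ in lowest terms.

1243/592

x₁ = 11/(1 + 3) = 11/4.
x₂ = 11/(11/4 + 3) = 44/23.
x₃ = 11/(44/23 + 3) = 253/113.
x₄ = 11/(253/113 + 3) = 1243/592.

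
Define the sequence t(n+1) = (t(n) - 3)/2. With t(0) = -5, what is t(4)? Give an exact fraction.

t(1) = ((-5) - 3)/2 = -4.
t(2) = ((-4) - 3)/2 = -7/2.
t(3) = ((-7/2) - 3)/2 = -13/4.
t(4) = ((-13/4) - 3)/2 = -25/8.

-25/8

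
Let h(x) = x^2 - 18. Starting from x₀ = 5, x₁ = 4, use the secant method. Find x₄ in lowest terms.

h(5) = 7, h(4) = -2. x₂ = 4 - (-2)·(4 - 5)/((-2) - 7) = 38/9.
h(4) = -2, h(38/9) = -14/81. x₃ = (38/9) - (-14/81)·((38/9) - 4)/((-14/81) - (-2)) = 157/37.
h(38/9) = -14/81, h(157/37) = 7/1369. x₄ = (157/37) - (7/1369)·((157/37) - (38/9))/((7/1369) - (-14/81)) = 11960/2819.

11960/2819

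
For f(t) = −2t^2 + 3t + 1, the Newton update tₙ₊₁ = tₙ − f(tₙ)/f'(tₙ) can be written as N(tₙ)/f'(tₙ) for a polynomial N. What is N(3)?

f'(t) = −4t + 3.
N(t) = t·f'(t) − f(t) = t·(−4t + 3) − (−2t^2 + 3t + 1) = −2t^2 − 1.
N(3) = −19.

−19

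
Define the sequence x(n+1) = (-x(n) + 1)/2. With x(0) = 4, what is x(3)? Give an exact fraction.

-1/8

x(1) = (-4 + 1)/2 = -3/2.
x(2) = (-(-3/2) + 1)/2 = 5/4.
x(3) = (-(5/4) + 1)/2 = -1/8.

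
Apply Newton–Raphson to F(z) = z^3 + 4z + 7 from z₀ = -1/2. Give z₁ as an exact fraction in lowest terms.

F'(z) = 3z^2 + 4.
F(-1/2) = 39/8, F'(-1/2) = 19/4, so z₁ = (-1/2) - (39/8)/(19/4) = -29/19.

-29/19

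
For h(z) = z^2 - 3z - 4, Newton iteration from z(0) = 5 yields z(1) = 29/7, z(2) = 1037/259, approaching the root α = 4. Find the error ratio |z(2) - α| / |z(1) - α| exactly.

1/37

z(1) - α = 29/7 - 4 = 1/7, so |z(1) - α| = 1/7.
z(2) - α = 1037/259 - 4 = 1/259, so |z(2) - α| = 1/259.
Ratio = (1/259) / (1/7) = 1/37.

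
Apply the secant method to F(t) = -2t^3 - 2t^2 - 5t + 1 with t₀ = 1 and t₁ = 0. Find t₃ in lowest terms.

81/425

F(1) = -8, F(0) = 1. t₂ = 0 - 1·(0 - 1)/(1 - (-8)) = 1/9.
F(0) = 1, F(1/9) = 304/729. t₃ = (1/9) - (304/729)·((1/9) - 0)/((304/729) - 1) = 81/425.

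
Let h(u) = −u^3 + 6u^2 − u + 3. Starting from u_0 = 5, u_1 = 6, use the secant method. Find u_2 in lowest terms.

153/26

h(5) = 23, h(6) = −3. u_2 = 6 − (−3)·(6 − 5)/((−3) − 23) = 153/26.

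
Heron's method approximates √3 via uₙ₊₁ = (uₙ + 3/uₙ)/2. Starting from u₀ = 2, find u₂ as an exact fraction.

u₁ = (2 + 3/2)/2 = 7/4.
u₂ = (7/4 + 3/(7/4))/2 = 97/56.

97/56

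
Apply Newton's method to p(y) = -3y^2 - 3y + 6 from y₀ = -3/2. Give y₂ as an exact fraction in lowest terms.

-417/208

p'(y) = -6y - 3.
p(-3/2) = 15/4, p'(-3/2) = 6, so y₁ = (-3/2) - (15/4)/6 = -17/8.
p(-17/8) = -75/64, p'(-17/8) = 39/4, so y₂ = (-17/8) - (-75/64)/(39/4) = -417/208.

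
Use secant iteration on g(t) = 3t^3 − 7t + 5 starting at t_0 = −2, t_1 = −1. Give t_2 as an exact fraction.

−23/14

g(−2) = −5, g(−1) = 9. t_2 = (−1) − 9·((−1) − (−2))/(9 − (−5)) = −23/14.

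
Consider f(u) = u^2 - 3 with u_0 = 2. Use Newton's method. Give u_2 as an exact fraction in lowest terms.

f'(u) = 2u.
f(2) = 1, f'(2) = 4, so u_1 = 2 - 1/4 = 7/4.
f(7/4) = 1/16, f'(7/4) = 7/2, so u_2 = (7/4) - (1/16)/(7/2) = 97/56.

97/56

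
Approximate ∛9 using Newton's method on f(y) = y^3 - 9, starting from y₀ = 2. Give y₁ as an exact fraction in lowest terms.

f'(y) = 3y^2.
f(2) = -1, f'(2) = 12, so y₁ = 2 - (-1)/12 = 25/12.

25/12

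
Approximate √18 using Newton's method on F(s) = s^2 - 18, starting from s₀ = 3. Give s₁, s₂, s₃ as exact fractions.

F'(s) = 2s.
F(3) = -9, F'(3) = 6, so s₁ = 3 - (-9)/6 = 9/2.
F(9/2) = 9/4, F'(9/2) = 9, so s₂ = (9/2) - (9/4)/9 = 17/4.
F(17/4) = 1/16, F'(17/4) = 17/2, so s₃ = (17/4) - (1/16)/(17/2) = 577/136.

s₁ = 9/2, s₂ = 17/4, s₃ = 577/136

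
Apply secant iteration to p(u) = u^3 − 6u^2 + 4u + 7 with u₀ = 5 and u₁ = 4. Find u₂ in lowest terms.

p(5) = 2, p(4) = −9. u₂ = 4 − (−9)·(4 − 5)/((−9) − 2) = 53/11.

53/11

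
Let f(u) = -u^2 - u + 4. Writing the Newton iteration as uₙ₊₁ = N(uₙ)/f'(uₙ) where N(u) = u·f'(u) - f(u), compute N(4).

-20

f'(u) = -2u - 1.
N(u) = u·f'(u) - f(u) = u·(-2u - 1) - (-u^2 - u + 4) = -u^2 - 4.
N(4) = -20.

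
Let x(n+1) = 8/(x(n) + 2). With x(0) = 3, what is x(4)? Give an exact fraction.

76/37

x(1) = 8/(3 + 2) = 8/5.
x(2) = 8/(8/5 + 2) = 20/9.
x(3) = 8/(20/9 + 2) = 36/19.
x(4) = 8/(36/19 + 2) = 76/37.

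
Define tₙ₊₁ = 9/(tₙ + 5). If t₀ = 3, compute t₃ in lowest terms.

441/317

t₁ = 9/(3 + 5) = 9/8.
t₂ = 9/(9/8 + 5) = 72/49.
t₃ = 9/(72/49 + 5) = 441/317.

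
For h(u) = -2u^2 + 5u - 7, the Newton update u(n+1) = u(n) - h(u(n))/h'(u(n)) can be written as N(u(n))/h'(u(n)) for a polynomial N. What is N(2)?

-1

h'(u) = -4u + 5.
N(u) = u·h'(u) - h(u) = u·(-4u + 5) - (-2u^2 + 5u - 7) = -2u^2 + 7.
N(2) = -1.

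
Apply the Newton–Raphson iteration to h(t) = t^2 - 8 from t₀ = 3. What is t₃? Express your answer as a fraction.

h'(t) = 2t.
h(3) = 1, h'(3) = 6, so t₁ = 3 - 1/6 = 17/6.
h(17/6) = 1/36, h'(17/6) = 17/3, so t₂ = (17/6) - (1/36)/(17/3) = 577/204.
h(577/204) = 1/41616, h'(577/204) = 577/102, so t₃ = (577/204) - (1/41616)/(577/102) = 665857/235416.

665857/235416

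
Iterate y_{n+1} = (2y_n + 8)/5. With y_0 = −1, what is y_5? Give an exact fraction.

y_1 = (2·(−1) + 8)/5 = 6/5.
y_2 = (2·(6/5) + 8)/5 = 52/25.
y_3 = (2·(52/25) + 8)/5 = 304/125.
y_4 = (2·(304/125) + 8)/5 = 1608/625.
y_5 = (2·(1608/625) + 8)/5 = 8216/3125.

8216/3125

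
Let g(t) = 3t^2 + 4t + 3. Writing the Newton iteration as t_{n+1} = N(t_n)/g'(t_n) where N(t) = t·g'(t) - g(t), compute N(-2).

g'(t) = 6t + 4.
N(t) = t·g'(t) - g(t) = t·(6t + 4) - (3t^2 + 4t + 3) = 3t^2 - 3.
N(-2) = 9.

9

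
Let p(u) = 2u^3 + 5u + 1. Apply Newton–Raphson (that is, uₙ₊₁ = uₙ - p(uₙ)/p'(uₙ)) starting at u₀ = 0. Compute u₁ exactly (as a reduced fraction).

p'(u) = 6u^2 + 5.
p(0) = 1, p'(0) = 5, so u₁ = 0 - 1/5 = -1/5.

-1/5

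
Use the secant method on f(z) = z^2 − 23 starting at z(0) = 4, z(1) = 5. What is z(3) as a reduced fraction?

211/44

f(4) = −7, f(5) = 2. z(2) = 5 − 2·(5 − 4)/(2 − (−7)) = 43/9.
f(5) = 2, f(43/9) = −14/81. z(3) = (43/9) − (−14/81)·((43/9) − 5)/((−14/81) − 2) = 211/44.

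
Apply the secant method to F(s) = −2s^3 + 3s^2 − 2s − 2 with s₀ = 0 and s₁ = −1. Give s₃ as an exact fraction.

−176/421

F(0) = −2, F(−1) = 5. s₂ = (−1) − 5·((−1) − 0)/(5 − (−2)) = −2/7.
F(−1) = 5, F(−2/7) = −390/343. s₃ = (−2/7) − (−390/343)·((−2/7) − (−1))/((−390/343) − 5) = −176/421.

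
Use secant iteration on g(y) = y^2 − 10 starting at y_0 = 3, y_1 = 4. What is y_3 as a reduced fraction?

g(3) = −1, g(4) = 6. y_2 = 4 − 6·(4 − 3)/(6 − (−1)) = 22/7.
g(4) = 6, g(22/7) = −6/49. y_3 = (22/7) − (−6/49)·((22/7) − 4)/((−6/49) − 6) = 79/25.

79/25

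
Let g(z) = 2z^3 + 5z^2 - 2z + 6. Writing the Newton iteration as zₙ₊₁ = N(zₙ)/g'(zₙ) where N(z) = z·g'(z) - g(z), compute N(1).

g'(z) = 6z^2 + 10z - 2.
N(z) = z·g'(z) - g(z) = z·(6z^2 + 10z - 2) - (2z^3 + 5z^2 - 2z + 6) = 4z^3 + 5z^2 - 6.
N(1) = 3.

3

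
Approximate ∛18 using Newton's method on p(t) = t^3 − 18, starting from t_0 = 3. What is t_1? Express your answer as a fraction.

8/3

p'(t) = 3t^2.
p(3) = 9, p'(3) = 27, so t_1 = 3 − 9/27 = 8/3.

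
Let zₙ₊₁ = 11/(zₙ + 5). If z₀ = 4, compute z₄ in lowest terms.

z₁ = 11/(4 + 5) = 11/9.
z₂ = 11/(11/9 + 5) = 99/56.
z₃ = 11/(99/56 + 5) = 616/379.
z₄ = 11/(616/379 + 5) = 4169/2511.

4169/2511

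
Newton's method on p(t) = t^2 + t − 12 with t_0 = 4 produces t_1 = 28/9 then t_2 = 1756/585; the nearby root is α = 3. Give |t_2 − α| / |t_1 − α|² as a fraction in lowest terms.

t_1 − α = 28/9 − 3 = 1/9, so |t_1 − α| = 1/9.
t_2 − α = 1756/585 − 3 = 1/585, so |t_2 − α| = 1/585.
|t_1 − α|² = 1/81.
Ratio = (1/585) / (1/81) = 9/65.

9/65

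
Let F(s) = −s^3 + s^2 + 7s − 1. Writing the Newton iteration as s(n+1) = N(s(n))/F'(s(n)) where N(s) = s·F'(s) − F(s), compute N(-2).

F'(s) = −3s^2 + 2s + 7.
N(s) = s·F'(s) − F(s) = s·(−3s^2 + 2s + 7) − (−s^3 + s^2 + 7s − 1) = −2s^3 + s^2 + 1.
N(-2) = 21.

21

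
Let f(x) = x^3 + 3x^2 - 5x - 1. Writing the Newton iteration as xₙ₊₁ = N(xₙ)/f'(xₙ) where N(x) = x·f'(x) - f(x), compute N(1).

f'(x) = 3x^2 + 6x - 5.
N(x) = x·f'(x) - f(x) = x·(3x^2 + 6x - 5) - (x^3 + 3x^2 - 5x - 1) = 2x^3 + 3x^2 + 1.
N(1) = 6.

6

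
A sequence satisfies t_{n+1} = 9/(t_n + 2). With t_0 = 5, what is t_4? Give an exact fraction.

981/425

t_1 = 9/(5 + 2) = 9/7.
t_2 = 9/(9/7 + 2) = 63/23.
t_3 = 9/(63/23 + 2) = 207/109.
t_4 = 9/(207/109 + 2) = 981/425.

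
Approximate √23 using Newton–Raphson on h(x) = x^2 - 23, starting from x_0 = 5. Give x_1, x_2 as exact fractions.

h'(x) = 2x.
h(5) = 2, h'(5) = 10, so x_1 = 5 - 2/10 = 24/5.
h(24/5) = 1/25, h'(24/5) = 48/5, so x_2 = (24/5) - (1/25)/(48/5) = 1151/240.

x_1 = 24/5, x_2 = 1151/240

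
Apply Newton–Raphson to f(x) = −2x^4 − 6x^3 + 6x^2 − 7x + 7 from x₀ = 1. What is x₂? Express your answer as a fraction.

f'(x) = −8x^3 − 18x^2 + 12x − 7.
f(1) = −2, f'(1) = −21, so x₁ = 1 − (−2)/(−21) = 19/21.
f(19/21) = −40016/194481, f'(19/21) = −155609/9261, so x₂ = (19/21) − (−40016/194481)/(−155609/9261) = 972185/1089263.

972185/1089263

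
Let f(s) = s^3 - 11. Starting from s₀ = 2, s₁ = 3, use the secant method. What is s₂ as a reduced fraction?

41/19

f(2) = -3, f(3) = 16. s₂ = 3 - 16·(3 - 2)/(16 - (-3)) = 41/19.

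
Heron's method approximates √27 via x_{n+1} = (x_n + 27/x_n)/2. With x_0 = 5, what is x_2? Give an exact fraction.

x_1 = (5 + 27/5)/2 = 26/5.
x_2 = (26/5 + 27/(26/5))/2 = 1351/260.

1351/260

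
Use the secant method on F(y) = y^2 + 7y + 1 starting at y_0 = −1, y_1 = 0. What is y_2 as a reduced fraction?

−1/6

F(−1) = −5, F(0) = 1. y_2 = 0 − 1·(0 − (−1))/(1 − (−5)) = −1/6.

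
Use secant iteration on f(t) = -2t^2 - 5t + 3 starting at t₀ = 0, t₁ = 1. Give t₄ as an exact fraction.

f(0) = 3, f(1) = -4. t₂ = 1 - (-4)·(1 - 0)/((-4) - 3) = 3/7.
f(1) = -4, f(3/7) = 24/49. t₃ = (3/7) - (24/49)·((3/7) - 1)/((24/49) - (-4)) = 27/55.
f(3/7) = 24/49, f(27/55) = 192/3025. t₄ = (27/55) - (192/3025)·((27/55) - (3/7))/((192/3025) - (24/49)) = 1317/2633.

1317/2633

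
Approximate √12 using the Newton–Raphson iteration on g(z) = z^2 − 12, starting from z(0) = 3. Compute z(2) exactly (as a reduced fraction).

g'(z) = 2z.
g(3) = −3, g'(3) = 6, so z(1) = 3 − (−3)/6 = 7/2.
g(7/2) = 1/4, g'(7/2) = 7, so z(2) = (7/2) − (1/4)/7 = 97/28.

97/28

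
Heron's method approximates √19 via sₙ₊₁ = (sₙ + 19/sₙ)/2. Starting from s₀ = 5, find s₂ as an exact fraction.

959/220

s₁ = (5 + 19/5)/2 = 22/5.
s₂ = (22/5 + 19/(22/5))/2 = 959/220.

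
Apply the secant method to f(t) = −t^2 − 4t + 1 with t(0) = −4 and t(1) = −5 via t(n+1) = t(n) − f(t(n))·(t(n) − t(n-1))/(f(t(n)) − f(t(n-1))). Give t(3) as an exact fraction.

f(−4) = 1, f(−5) = −4. t(2) = (−5) − (−4)·((−5) − (−4))/((−4) − 1) = −21/5.
f(−5) = −4, f(−21/5) = 4/25. t(3) = (−21/5) − (4/25)·((−21/5) − (−5))/((4/25) − (−4)) = −55/13.

−55/13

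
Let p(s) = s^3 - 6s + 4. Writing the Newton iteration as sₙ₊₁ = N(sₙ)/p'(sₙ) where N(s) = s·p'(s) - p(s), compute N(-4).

p'(s) = 3s^2 - 6.
N(s) = s·p'(s) - p(s) = s·(3s^2 - 6) - (s^3 - 6s + 4) = 2s^3 - 4.
N(-4) = -132.

-132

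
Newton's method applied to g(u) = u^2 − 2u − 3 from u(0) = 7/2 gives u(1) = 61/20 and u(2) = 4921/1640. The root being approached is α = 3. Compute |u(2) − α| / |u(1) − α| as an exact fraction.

u(1) − α = 61/20 − 3 = 1/20, so |u(1) − α| = 1/20.
u(2) − α = 4921/1640 − 3 = 1/1640, so |u(2) − α| = 1/1640.
Ratio = (1/1640) / (1/20) = 1/82.

1/82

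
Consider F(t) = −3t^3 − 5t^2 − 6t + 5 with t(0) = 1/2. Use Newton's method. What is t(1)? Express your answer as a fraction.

28/53

F'(t) = −9t^2 − 10t − 6.
F(1/2) = 3/8, F'(1/2) = −53/4, so t(1) = (1/2) − (3/8)/(−53/4) = 28/53.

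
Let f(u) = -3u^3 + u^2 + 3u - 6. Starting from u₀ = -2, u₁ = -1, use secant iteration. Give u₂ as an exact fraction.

-26/21

f(-2) = 16, f(-1) = -5. u₂ = (-1) - (-5)·((-1) - (-2))/((-5) - 16) = -26/21.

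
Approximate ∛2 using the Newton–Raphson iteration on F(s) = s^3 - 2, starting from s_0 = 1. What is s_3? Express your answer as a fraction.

F'(s) = 3s^2.
F(1) = -1, F'(1) = 3, so s_1 = 1 - (-1)/3 = 4/3.
F(4/3) = 10/27, F'(4/3) = 16/3, so s_2 = (4/3) - (10/27)/(16/3) = 91/72.
F(91/72) = 7075/373248, F'(91/72) = 8281/1728, so s_3 = (91/72) - (7075/373248)/(8281/1728) = 1126819/894348.

1126819/894348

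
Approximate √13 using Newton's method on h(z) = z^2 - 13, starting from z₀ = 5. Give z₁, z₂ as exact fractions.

h'(z) = 2z.
h(5) = 12, h'(5) = 10, so z₁ = 5 - 12/10 = 19/5.
h(19/5) = 36/25, h'(19/5) = 38/5, so z₂ = (19/5) - (36/25)/(38/5) = 343/95.

z₁ = 19/5, z₂ = 343/95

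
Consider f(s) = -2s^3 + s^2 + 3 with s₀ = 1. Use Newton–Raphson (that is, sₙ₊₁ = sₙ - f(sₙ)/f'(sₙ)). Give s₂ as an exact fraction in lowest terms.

f'(s) = -6s^2 + 2s.
f(1) = 2, f'(1) = -4, so s₁ = 1 - 2/(-4) = 3/2.
f(3/2) = -3/2, f'(3/2) = -21/2, so s₂ = (3/2) - (-3/2)/(-21/2) = 19/14.

19/14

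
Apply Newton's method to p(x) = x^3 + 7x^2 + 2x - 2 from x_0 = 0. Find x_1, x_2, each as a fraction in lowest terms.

p'(x) = 3x^2 + 14x + 2.
p(0) = -2, p'(0) = 2, so x_1 = 0 - (-2)/2 = 1.
p(1) = 8, p'(1) = 19, so x_2 = 1 - 8/19 = 11/19.

x_1 = 1, x_2 = 11/19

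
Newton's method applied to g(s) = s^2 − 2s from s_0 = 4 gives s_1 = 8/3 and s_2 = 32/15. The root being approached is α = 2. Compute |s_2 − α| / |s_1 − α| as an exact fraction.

s_1 − α = 8/3 − 2 = 2/3, so |s_1 − α| = 2/3.
s_2 − α = 32/15 − 2 = 2/15, so |s_2 − α| = 2/15.
Ratio = (2/15) / (2/3) = 1/5.

1/5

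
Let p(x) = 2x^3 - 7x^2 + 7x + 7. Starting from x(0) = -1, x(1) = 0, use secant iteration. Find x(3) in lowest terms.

-128/191

p(-1) = -9, p(0) = 7. x(2) = 0 - 7·(0 - (-1))/(7 - (-9)) = -7/16.
p(0) = 7, p(-7/16) = 4977/2048. x(3) = (-7/16) - (4977/2048)·((-7/16) - 0)/((4977/2048) - 7) = -128/191.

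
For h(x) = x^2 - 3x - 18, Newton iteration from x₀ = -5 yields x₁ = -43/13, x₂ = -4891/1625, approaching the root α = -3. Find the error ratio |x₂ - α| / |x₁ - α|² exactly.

13/125

x₁ - α = -43/13 - (-3) = -43/13 + 3 = -4/13, so |x₁ - α| = 4/13.
x₂ - α = -4891/1625 - (-3) = -4891/1625 + 3 = -16/1625, so |x₂ - α| = 16/1625.
|x₁ - α|² = 16/169.
Ratio = (16/1625) / (16/169) = 13/125.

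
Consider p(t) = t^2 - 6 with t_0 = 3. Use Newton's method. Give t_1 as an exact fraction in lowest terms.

p'(t) = 2t.
p(3) = 3, p'(3) = 6, so t_1 = 3 - 3/6 = 5/2.

5/2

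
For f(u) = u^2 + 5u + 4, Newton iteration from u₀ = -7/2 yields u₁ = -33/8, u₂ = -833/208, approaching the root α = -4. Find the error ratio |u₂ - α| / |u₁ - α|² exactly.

u₁ - α = -33/8 - (-4) = -33/8 + 4 = -1/8, so |u₁ - α| = 1/8.
u₂ - α = -833/208 - (-4) = -833/208 + 4 = -1/208, so |u₂ - α| = 1/208.
|u₁ - α|² = 1/64.
Ratio = (1/208) / (1/64) = 4/13.

4/13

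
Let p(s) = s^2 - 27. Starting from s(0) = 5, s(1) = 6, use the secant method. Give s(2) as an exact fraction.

p(5) = -2, p(6) = 9. s(2) = 6 - 9·(6 - 5)/(9 - (-2)) = 57/11.

57/11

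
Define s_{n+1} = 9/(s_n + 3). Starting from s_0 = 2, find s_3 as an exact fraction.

24/13

s_1 = 9/(2 + 3) = 9/5.
s_2 = 9/(9/5 + 3) = 15/8.
s_3 = 9/(15/8 + 3) = 24/13.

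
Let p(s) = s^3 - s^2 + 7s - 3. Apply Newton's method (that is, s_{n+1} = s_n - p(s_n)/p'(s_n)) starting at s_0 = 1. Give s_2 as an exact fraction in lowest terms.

4/9

p'(s) = 3s^2 - 2s + 7.
p(1) = 4, p'(1) = 8, so s_1 = 1 - 4/8 = 1/2.
p(1/2) = 3/8, p'(1/2) = 27/4, so s_2 = (1/2) - (3/8)/(27/4) = 4/9.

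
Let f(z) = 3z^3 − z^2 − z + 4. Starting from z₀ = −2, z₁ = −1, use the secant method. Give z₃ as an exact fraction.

f(−2) = −22, f(−1) = 1. z₂ = (−1) − 1·((−1) − (−2))/(1 − (−22)) = −24/23.
f(−1) = 1, f(−24/23) = 6644/12167. z₃ = (−24/23) − (6644/12167)·((−24/23) − (−1))/((6644/12167) − 1) = −6052/5523.

−6052/5523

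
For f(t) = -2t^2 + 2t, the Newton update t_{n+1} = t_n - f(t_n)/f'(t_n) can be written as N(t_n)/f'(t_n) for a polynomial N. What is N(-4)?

-32

f'(t) = -4t + 2.
N(t) = t·f'(t) - f(t) = t·(-4t + 2) - (-2t^2 + 2t) = -2t^2.
N(-4) = -32.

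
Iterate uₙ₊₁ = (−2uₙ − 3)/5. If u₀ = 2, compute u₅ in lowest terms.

−1417/3125

u₁ = (−2·2 − 3)/5 = −7/5.
u₂ = (−2·(−7/5) − 3)/5 = −1/25.
u₃ = (−2·(−1/25) − 3)/5 = −73/125.
u₄ = (−2·(−73/125) − 3)/5 = −229/625.
u₅ = (−2·(−229/625) − 3)/5 = −1417/3125.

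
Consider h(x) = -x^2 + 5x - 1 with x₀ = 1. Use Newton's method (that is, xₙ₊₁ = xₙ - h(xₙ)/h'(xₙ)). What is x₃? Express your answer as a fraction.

h'(x) = -2x + 5.
h(1) = 3, h'(1) = 3, so x₁ = 1 - 3/3 = 0.
h(0) = -1, h'(0) = 5, so x₂ = 0 - (-1)/5 = 1/5.
h(1/5) = -1/25, h'(1/5) = 23/5, so x₃ = (1/5) - (-1/25)/(23/5) = 24/115.

24/115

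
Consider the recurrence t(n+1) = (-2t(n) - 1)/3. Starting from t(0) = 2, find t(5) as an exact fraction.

-119/243

t(1) = (-2·2 - 1)/3 = -5/3.
t(2) = (-2·(-5/3) - 1)/3 = 7/9.
t(3) = (-2·(7/9) - 1)/3 = -23/27.
t(4) = (-2·(-23/27) - 1)/3 = 19/81.
t(5) = (-2·(19/81) - 1)/3 = -119/243.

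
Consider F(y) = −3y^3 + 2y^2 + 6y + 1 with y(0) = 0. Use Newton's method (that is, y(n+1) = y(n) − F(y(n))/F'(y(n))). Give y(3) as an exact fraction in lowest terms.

−204233/1131733

F'(y) = −9y^2 + 4y + 6.
F(0) = 1, F'(0) = 6, so y(1) = 0 − 1/6 = −1/6.
F(−1/6) = 5/72, F'(−1/6) = 61/12, so y(2) = (−1/6) − (5/72)/(61/12) = −11/61.
F(−11/61) = 150/226981, F'(−11/61) = 18553/3721, so y(3) = (−11/61) − (150/226981)/(18553/3721) = −204233/1131733.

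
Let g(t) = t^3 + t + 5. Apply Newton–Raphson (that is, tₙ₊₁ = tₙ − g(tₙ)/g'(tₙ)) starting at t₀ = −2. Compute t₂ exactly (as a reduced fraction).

−29507/19396

g'(t) = 3t^2 + 1.
g(−2) = −5, g'(−2) = 13, so t₁ = (−2) − (−5)/13 = −21/13.
g(−21/13) = −1825/2197, g'(−21/13) = 1492/169, so t₂ = (−21/13) − (−1825/2197)/(1492/169) = −29507/19396.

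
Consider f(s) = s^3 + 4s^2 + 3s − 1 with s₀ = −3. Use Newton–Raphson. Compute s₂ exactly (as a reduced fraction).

f'(s) = 3s^2 + 8s + 3.
f(−3) = −1, f'(−3) = 6, so s₁ = (−3) − (−1)/6 = −17/6.
f(−17/6) = −29/216, f'(−17/6) = 53/12, so s₂ = (−17/6) − (−29/216)/(53/12) = −1337/477.

−1337/477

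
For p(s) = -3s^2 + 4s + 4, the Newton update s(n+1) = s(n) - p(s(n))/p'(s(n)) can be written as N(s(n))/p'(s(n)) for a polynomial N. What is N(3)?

p'(s) = -6s + 4.
N(s) = s·p'(s) - p(s) = s·(-6s + 4) - (-3s^2 + 4s + 4) = -3s^2 - 4.
N(3) = -31.

-31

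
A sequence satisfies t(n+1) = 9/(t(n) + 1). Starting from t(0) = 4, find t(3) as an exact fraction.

126/59

t(1) = 9/(4 + 1) = 9/5.
t(2) = 9/(9/5 + 1) = 45/14.
t(3) = 9/(45/14 + 1) = 126/59.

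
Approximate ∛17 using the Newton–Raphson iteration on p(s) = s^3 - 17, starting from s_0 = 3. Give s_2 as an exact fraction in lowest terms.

1050433/408321

p'(s) = 3s^2.
p(3) = 10, p'(3) = 27, so s_1 = 3 - 10/27 = 71/27.
p(71/27) = 23300/19683, p'(71/27) = 5041/243, so s_2 = (71/27) - (23300/19683)/(5041/243) = 1050433/408321.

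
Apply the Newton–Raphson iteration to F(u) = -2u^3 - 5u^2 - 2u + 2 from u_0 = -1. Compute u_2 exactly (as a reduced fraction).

F'(u) = -6u^2 - 10u - 2.
F(-1) = 1, F'(-1) = 2, so u_1 = (-1) - 1/2 = -3/2.
F(-3/2) = 1/2, F'(-3/2) = -1/2, so u_2 = (-3/2) - (1/2)/(-1/2) = -1/2.

-1/2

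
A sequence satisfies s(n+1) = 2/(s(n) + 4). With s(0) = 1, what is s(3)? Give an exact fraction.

s(1) = 2/(1 + 4) = 2/5.
s(2) = 2/(2/5 + 4) = 5/11.
s(3) = 2/(5/11 + 4) = 22/49.

22/49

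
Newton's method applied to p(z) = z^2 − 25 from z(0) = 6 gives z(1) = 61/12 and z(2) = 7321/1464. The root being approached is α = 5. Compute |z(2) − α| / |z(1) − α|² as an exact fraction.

6/61

z(1) − α = 61/12 − 5 = 1/12, so |z(1) − α| = 1/12.
z(2) − α = 7321/1464 − 5 = 1/1464, so |z(2) − α| = 1/1464.
|z(1) − α|² = 1/144.
Ratio = (1/1464) / (1/144) = 6/61.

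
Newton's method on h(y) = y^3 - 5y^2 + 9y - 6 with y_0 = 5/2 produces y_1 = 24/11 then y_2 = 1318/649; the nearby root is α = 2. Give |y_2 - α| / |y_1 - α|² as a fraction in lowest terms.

55/59

y_1 - α = 24/11 - 2 = 2/11, so |y_1 - α| = 2/11.
y_2 - α = 1318/649 - 2 = 20/649, so |y_2 - α| = 20/649.
|y_1 - α|² = 4/121.
Ratio = (20/649) / (4/121) = 55/59.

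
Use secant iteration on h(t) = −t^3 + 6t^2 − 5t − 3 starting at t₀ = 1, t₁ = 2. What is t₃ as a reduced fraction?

14/9

h(1) = −3, h(2) = 3. t₂ = 2 − 3·(2 − 1)/(3 − (−3)) = 3/2.
h(2) = 3, h(3/2) = −3/8. t₃ = (3/2) − (−3/8)·((3/2) − 2)/((−3/8) − 3) = 14/9.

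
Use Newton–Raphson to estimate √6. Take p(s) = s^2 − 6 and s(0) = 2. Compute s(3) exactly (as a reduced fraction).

p'(s) = 2s.
p(2) = −2, p'(2) = 4, so s(1) = 2 − (−2)/4 = 5/2.
p(5/2) = 1/4, p'(5/2) = 5, so s(2) = (5/2) − (1/4)/5 = 49/20.
p(49/20) = 1/400, p'(49/20) = 49/10, so s(3) = (49/20) − (1/400)/(49/10) = 4801/1960.

4801/1960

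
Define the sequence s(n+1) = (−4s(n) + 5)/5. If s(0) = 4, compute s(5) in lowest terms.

s(1) = (−4·4 + 5)/5 = −11/5.
s(2) = (−4·(−11/5) + 5)/5 = 69/25.
s(3) = (−4·(69/25) + 5)/5 = −151/125.
s(4) = (−4·(−151/125) + 5)/5 = 1229/625.
s(5) = (−4·(1229/625) + 5)/5 = −1791/3125.

−1791/3125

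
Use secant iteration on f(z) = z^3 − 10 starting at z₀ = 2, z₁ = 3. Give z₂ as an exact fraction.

f(2) = −2, f(3) = 17. z₂ = 3 − 17·(3 − 2)/(17 − (−2)) = 40/19.

40/19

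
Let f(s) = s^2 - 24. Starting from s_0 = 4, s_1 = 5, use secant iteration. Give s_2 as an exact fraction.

f(4) = -8, f(5) = 1. s_2 = 5 - 1·(5 - 4)/(1 - (-8)) = 44/9.

44/9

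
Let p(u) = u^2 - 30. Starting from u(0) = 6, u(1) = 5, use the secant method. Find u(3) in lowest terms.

p(6) = 6, p(5) = -5. u(2) = 5 - (-5)·(5 - 6)/((-5) - 6) = 60/11.
p(5) = -5, p(60/11) = -30/121. u(3) = (60/11) - (-30/121)·((60/11) - 5)/((-30/121) - (-5)) = 126/23.

126/23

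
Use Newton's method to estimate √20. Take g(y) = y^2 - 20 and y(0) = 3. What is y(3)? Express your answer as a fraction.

g'(y) = 2y.
g(3) = -11, g'(3) = 6, so y(1) = 3 - (-11)/6 = 29/6.
g(29/6) = 121/36, g'(29/6) = 29/3, so y(2) = (29/6) - (121/36)/(29/3) = 1561/348.
g(1561/348) = 14641/121104, g'(1561/348) = 1561/174, so y(3) = (1561/348) - (14641/121104)/(1561/174) = 4858801/1086456.

4858801/1086456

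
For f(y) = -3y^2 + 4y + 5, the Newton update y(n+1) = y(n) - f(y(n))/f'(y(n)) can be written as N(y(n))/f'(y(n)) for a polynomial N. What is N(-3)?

f'(y) = -6y + 4.
N(y) = y·f'(y) - f(y) = y·(-6y + 4) - (-3y^2 + 4y + 5) = -3y^2 - 5.
N(-3) = -32.

-32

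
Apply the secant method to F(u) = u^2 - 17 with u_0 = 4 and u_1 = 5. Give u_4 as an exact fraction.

F(4) = -1, F(5) = 8. u_2 = 5 - 8·(5 - 4)/(8 - (-1)) = 37/9.
F(5) = 8, F(37/9) = -8/81. u_3 = (37/9) - (-8/81)·((37/9) - 5)/((-8/81) - 8) = 169/41.
F(37/9) = -8/81, F(169/41) = -16/1681. u_4 = (169/41) - (-16/1681)·((169/41) - (37/9))/((-16/1681) - (-8/81)) = 6263/1519.

6263/1519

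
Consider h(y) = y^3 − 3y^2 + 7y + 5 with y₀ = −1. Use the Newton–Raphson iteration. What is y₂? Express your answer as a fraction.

h'(y) = 3y^2 − 6y + 7.
h(−1) = −6, h'(−1) = 16, so y₁ = (−1) − (−6)/16 = −5/8.
h(−5/8) = −405/512, h'(−5/8) = 763/64, so y₂ = (−5/8) − (−405/512)/(763/64) = −1705/3052.

−1705/3052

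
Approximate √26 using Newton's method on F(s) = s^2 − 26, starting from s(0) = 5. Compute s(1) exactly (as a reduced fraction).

F'(s) = 2s.
F(5) = −1, F'(5) = 10, so s(1) = 5 − (−1)/10 = 51/10.

51/10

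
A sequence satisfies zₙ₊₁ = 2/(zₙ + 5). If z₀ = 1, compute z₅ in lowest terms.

z₁ = 2/(1 + 5) = 1/3.
z₂ = 2/(1/3 + 5) = 3/8.
z₃ = 2/(3/8 + 5) = 16/43.
z₄ = 2/(16/43 + 5) = 86/231.
z₅ = 2/(86/231 + 5) = 462/1241.

462/1241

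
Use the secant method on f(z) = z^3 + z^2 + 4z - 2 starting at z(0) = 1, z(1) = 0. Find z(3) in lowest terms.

f(1) = 4, f(0) = -2. z(2) = 0 - (-2)·(0 - 1)/((-2) - 4) = 1/3.
f(0) = -2, f(1/3) = -14/27. z(3) = (1/3) - (-14/27)·((1/3) - 0)/((-14/27) - (-2)) = 9/20.

9/20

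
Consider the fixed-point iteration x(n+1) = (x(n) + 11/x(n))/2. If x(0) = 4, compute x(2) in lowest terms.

1433/432

x(1) = (4 + 11/4)/2 = 27/8.
x(2) = (27/8 + 11/(27/8))/2 = 1433/432.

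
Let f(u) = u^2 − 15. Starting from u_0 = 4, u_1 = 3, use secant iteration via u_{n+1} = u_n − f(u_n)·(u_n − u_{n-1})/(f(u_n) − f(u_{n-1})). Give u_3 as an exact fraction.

31/8

f(4) = 1, f(3) = −6. u_2 = 3 − (−6)·(3 − 4)/((−6) − 1) = 27/7.
f(3) = −6, f(27/7) = −6/49. u_3 = (27/7) − (−6/49)·((27/7) − 3)/((−6/49) − (−6)) = 31/8.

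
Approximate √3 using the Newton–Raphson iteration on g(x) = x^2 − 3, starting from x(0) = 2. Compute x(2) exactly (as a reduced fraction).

97/56

g'(x) = 2x.
g(2) = 1, g'(2) = 4, so x(1) = 2 − 1/4 = 7/4.
g(7/4) = 1/16, g'(7/4) = 7/2, so x(2) = (7/4) − (1/16)/(7/2) = 97/56.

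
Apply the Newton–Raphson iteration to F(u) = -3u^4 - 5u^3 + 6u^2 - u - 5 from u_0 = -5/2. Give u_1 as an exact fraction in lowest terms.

-2445/1004

F'(u) = -12u^3 - 15u^2 + 12u - 1.
F(-5/2) = -65/16, F'(-5/2) = 251/4, so u_1 = (-5/2) - (-65/16)/(251/4) = -2445/1004.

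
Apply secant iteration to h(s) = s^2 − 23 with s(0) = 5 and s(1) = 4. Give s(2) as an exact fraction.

43/9

h(5) = 2, h(4) = −7. s(2) = 4 − (−7)·(4 − 5)/((−7) − 2) = 43/9.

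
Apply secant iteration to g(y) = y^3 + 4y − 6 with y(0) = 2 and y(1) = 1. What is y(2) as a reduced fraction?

12/11

g(2) = 10, g(1) = −1. y(2) = 1 − (−1)·(1 − 2)/((−1) − 10) = 12/11.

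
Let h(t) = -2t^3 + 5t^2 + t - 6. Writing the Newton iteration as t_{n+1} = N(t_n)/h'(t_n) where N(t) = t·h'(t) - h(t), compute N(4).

h'(t) = -6t^2 + 10t + 1.
N(t) = t·h'(t) - h(t) = t·(-6t^2 + 10t + 1) - (-2t^3 + 5t^2 + t - 6) = -4t^3 + 5t^2 + 6.
N(4) = -170.

-170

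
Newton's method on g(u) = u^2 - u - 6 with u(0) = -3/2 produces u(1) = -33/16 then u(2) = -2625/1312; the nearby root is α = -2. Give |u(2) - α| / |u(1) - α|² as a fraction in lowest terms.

8/41

u(1) - α = -33/16 - (-2) = -33/16 + 2 = -1/16, so |u(1) - α| = 1/16.
u(2) - α = -2625/1312 - (-2) = -2625/1312 + 2 = -1/1312, so |u(2) - α| = 1/1312.
|u(1) - α|² = 1/256.
Ratio = (1/1312) / (1/256) = 8/41.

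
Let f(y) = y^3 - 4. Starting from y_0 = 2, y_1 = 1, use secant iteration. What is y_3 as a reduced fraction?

f(2) = 4, f(1) = -3. y_2 = 1 - (-3)·(1 - 2)/((-3) - 4) = 10/7.
f(1) = -3, f(10/7) = -372/343. y_3 = (10/7) - (-372/343)·((10/7) - 1)/((-372/343) - (-3)) = 122/73.

122/73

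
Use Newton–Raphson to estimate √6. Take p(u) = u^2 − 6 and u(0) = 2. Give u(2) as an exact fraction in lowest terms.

p'(u) = 2u.
p(2) = −2, p'(2) = 4, so u(1) = 2 − (−2)/4 = 5/2.
p(5/2) = 1/4, p'(5/2) = 5, so u(2) = (5/2) − (1/4)/5 = 49/20.

49/20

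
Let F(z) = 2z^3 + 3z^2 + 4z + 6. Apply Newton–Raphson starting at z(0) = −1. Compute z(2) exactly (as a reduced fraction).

F'(z) = 6z^2 + 6z + 4.
F(−1) = 3, F'(−1) = 4, so z(1) = (−1) − 3/4 = −7/4.
F(−7/4) = −81/32, F'(−7/4) = 95/8, so z(2) = (−7/4) − (−81/32)/(95/8) = −146/95.

−146/95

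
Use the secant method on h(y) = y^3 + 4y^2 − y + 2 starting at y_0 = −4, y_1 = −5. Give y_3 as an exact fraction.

−1817/421

h(−4) = 6, h(−5) = −18. y_2 = (−5) − (−18)·((−5) − (−4))/((−18) − 6) = −17/4.
h(−5) = −18, h(−17/4) = 111/64. y_3 = (−17/4) − (111/64)·((−17/4) − (−5))/((111/64) − (−18)) = −1817/421.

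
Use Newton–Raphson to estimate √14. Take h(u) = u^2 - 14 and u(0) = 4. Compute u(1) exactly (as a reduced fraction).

h'(u) = 2u.
h(4) = 2, h'(4) = 8, so u(1) = 4 - 2/8 = 15/4.

15/4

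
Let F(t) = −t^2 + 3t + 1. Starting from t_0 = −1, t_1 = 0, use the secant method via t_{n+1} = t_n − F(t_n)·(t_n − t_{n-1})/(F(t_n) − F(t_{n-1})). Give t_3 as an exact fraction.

−4/13

F(−1) = −3, F(0) = 1. t_2 = 0 − 1·(0 − (−1))/(1 − (−3)) = −1/4.
F(0) = 1, F(−1/4) = 3/16. t_3 = (−1/4) − (3/16)·((−1/4) − 0)/((3/16) − 1) = −4/13.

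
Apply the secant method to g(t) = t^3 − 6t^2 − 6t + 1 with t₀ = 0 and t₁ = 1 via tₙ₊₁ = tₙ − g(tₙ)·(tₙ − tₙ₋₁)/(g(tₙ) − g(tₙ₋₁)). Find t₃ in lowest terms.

g(0) = 1, g(1) = −10. t₂ = 1 − (−10)·(1 − 0)/((−10) − 1) = 1/11.
g(1) = −10, g(1/11) = 540/1331. t₃ = (1/11) − (540/1331)·((1/11) − 1)/((540/1331) − (−10)) = 35/277.

35/277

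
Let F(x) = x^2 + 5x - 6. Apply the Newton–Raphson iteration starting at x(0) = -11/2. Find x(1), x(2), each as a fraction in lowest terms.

F'(x) = 2x + 5.
F(-11/2) = -13/4, F'(-11/2) = -6, so x(1) = (-11/2) - (-13/4)/(-6) = -145/24.
F(-145/24) = 169/576, F'(-145/24) = -85/12, so x(2) = (-145/24) - (169/576)/(-85/12) = -24481/4080.

x(1) = -145/24, x(2) = -24481/4080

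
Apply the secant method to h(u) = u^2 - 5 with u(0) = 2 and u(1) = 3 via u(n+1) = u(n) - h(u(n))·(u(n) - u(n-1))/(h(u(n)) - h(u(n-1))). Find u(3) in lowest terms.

29/13

h(2) = -1, h(3) = 4. u(2) = 3 - 4·(3 - 2)/(4 - (-1)) = 11/5.
h(3) = 4, h(11/5) = -4/25. u(3) = (11/5) - (-4/25)·((11/5) - 3)/((-4/25) - 4) = 29/13.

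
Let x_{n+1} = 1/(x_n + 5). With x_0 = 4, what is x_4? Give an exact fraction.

x_1 = 1/(4 + 5) = 1/9.
x_2 = 1/(1/9 + 5) = 9/46.
x_3 = 1/(9/46 + 5) = 46/239.
x_4 = 1/(46/239 + 5) = 239/1241.

239/1241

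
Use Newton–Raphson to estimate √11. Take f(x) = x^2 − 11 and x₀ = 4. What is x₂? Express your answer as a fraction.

f'(x) = 2x.
f(4) = 5, f'(4) = 8, so x₁ = 4 − 5/8 = 27/8.
f(27/8) = 25/64, f'(27/8) = 27/4, so x₂ = (27/8) − (25/64)/(27/4) = 1433/432.

1433/432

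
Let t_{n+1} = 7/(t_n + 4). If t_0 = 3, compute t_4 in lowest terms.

t_1 = 7/(3 + 4) = 1.
t_2 = 7/(1 + 4) = 7/5.
t_3 = 7/(7/5 + 4) = 35/27.
t_4 = 7/(35/27 + 4) = 189/143.

189/143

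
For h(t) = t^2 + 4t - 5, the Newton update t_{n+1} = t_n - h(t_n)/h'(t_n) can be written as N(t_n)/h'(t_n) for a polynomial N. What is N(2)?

h'(t) = 2t + 4.
N(t) = t·h'(t) - h(t) = t·(2t + 4) - (t^2 + 4t - 5) = t^2 + 5.
N(2) = 9.

9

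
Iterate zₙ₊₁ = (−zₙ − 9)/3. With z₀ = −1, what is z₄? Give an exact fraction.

−181/81

z₁ = (−(−1) − 9)/3 = −8/3.
z₂ = (−(−8/3) − 9)/3 = −19/9.
z₃ = (−(−19/9) − 9)/3 = −62/27.
z₄ = (−(−62/27) − 9)/3 = −181/81.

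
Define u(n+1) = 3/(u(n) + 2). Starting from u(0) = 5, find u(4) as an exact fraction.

u(1) = 3/(5 + 2) = 3/7.
u(2) = 3/(3/7 + 2) = 21/17.
u(3) = 3/(21/17 + 2) = 51/55.
u(4) = 3/(51/55 + 2) = 165/161.

165/161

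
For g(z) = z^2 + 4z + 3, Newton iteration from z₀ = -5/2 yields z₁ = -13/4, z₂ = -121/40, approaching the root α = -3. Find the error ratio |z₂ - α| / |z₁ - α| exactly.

z₁ - α = -13/4 - (-3) = -13/4 + 3 = -1/4, so |z₁ - α| = 1/4.
z₂ - α = -121/40 - (-3) = -121/40 + 3 = -1/40, so |z₂ - α| = 1/40.
Ratio = (1/40) / (1/4) = 1/10.

1/10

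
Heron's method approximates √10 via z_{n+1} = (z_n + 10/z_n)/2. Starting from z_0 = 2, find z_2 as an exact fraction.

89/28

z_1 = (2 + 10/2)/2 = 7/2.
z_2 = (7/2 + 10/(7/2))/2 = 89/28.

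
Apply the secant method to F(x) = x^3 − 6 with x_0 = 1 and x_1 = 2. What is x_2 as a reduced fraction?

12/7

F(1) = −5, F(2) = 2. x_2 = 2 − 2·(2 − 1)/(2 − (−5)) = 12/7.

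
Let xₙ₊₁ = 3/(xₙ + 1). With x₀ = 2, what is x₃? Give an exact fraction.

x₁ = 3/(2 + 1) = 1.
x₂ = 3/(1 + 1) = 3/2.
x₃ = 3/(3/2 + 1) = 6/5.

6/5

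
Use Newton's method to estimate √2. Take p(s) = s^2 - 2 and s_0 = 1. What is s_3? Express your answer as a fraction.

577/408

p'(s) = 2s.
p(1) = -1, p'(1) = 2, so s_1 = 1 - (-1)/2 = 3/2.
p(3/2) = 1/4, p'(3/2) = 3, so s_2 = (3/2) - (1/4)/3 = 17/12.
p(17/12) = 1/144, p'(17/12) = 17/6, so s_3 = (17/12) - (1/144)/(17/6) = 577/408.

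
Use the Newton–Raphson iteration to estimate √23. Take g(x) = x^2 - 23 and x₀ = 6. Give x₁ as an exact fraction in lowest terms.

59/12

g'(x) = 2x.
g(6) = 13, g'(6) = 12, so x₁ = 6 - 13/12 = 59/12.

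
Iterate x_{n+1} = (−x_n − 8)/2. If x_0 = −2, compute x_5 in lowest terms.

−43/16

x_1 = (−(−2) − 8)/2 = −3.
x_2 = (−(−3) − 8)/2 = −5/2.
x_3 = (−(−5/2) − 8)/2 = −11/4.
x_4 = (−(−11/4) − 8)/2 = −21/8.
x_5 = (−(−21/8) − 8)/2 = −43/16.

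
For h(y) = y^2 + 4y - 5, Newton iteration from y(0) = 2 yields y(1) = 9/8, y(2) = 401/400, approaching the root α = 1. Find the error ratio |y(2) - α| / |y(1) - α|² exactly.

4/25

y(1) - α = 9/8 - 1 = 1/8, so |y(1) - α| = 1/8.
y(2) - α = 401/400 - 1 = 1/400, so |y(2) - α| = 1/400.
|y(1) - α|² = 1/64.
Ratio = (1/400) / (1/64) = 4/25.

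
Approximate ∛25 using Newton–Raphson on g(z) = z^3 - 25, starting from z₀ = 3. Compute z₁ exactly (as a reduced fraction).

g'(z) = 3z^2.
g(3) = 2, g'(3) = 27, so z₁ = 3 - 2/27 = 79/27.

79/27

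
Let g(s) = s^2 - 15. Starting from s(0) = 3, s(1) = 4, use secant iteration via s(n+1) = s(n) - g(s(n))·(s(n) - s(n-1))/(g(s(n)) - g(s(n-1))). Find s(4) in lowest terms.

g(3) = -6, g(4) = 1. s(2) = 4 - 1·(4 - 3)/(1 - (-6)) = 27/7.
g(4) = 1, g(27/7) = -6/49. s(3) = (27/7) - (-6/49)·((27/7) - 4)/((-6/49) - 1) = 213/55.
g(27/7) = -6/49, g(213/55) = -6/3025. s(4) = (213/55) - (-6/3025)·((213/55) - (27/7))/((-6/3025) - (-6/49)) = 1921/496.

1921/496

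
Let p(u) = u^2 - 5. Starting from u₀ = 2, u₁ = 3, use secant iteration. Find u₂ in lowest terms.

11/5

p(2) = -1, p(3) = 4. u₂ = 3 - 4·(3 - 2)/(4 - (-1)) = 11/5.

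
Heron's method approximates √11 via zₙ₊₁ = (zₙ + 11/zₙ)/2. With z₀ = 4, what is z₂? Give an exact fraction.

z₁ = (4 + 11/4)/2 = 27/8.
z₂ = (27/8 + 11/(27/8))/2 = 1433/432.

1433/432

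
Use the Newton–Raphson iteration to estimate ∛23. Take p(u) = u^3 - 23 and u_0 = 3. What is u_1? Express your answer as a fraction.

p'(u) = 3u^2.
p(3) = 4, p'(3) = 27, so u_1 = 3 - 4/27 = 77/27.

77/27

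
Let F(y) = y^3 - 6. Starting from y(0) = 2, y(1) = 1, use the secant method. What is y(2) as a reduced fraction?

12/7

F(2) = 2, F(1) = -5. y(2) = 1 - (-5)·(1 - 2)/((-5) - 2) = 12/7.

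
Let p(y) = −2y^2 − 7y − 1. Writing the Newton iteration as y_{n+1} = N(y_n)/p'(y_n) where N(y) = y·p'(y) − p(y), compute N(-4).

−31

p'(y) = −4y − 7.
N(y) = y·p'(y) − p(y) = y·(−4y − 7) − (−2y^2 − 7y − 1) = −2y^2 + 1.
N(-4) = −31.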